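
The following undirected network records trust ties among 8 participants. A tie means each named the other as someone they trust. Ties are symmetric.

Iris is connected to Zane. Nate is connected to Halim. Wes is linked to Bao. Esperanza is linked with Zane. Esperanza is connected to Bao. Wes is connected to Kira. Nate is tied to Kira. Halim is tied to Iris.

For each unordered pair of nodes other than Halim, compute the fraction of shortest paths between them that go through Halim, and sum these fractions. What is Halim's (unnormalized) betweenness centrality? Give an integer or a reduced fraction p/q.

Pairs whose geodesics pass through Halim — Nate–Esperanza: 1/2; Nate–Zane: 1; Nate–Iris: 1; Kira–Zane: 1/2; Kira–Iris: 1; Wes–Iris: 1/2.
All other pairs contribute 0.
Summing the contributions gives betweenness(Halim) = 9/2.

9/2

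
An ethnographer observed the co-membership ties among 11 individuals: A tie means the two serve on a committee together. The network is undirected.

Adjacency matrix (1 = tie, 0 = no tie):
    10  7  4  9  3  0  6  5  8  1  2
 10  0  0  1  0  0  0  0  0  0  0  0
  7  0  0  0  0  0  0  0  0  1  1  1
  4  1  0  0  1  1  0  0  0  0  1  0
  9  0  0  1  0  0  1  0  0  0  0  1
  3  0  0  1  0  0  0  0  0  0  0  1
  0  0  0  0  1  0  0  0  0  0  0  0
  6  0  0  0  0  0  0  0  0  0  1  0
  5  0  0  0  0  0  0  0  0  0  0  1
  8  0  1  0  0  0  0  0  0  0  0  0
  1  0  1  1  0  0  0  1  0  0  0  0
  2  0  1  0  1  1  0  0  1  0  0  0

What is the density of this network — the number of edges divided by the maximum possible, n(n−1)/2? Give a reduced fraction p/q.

There are 12 edges and 11 nodes, so the maximum possible is C(11,2) = 55.
Density = 12/55.

12/55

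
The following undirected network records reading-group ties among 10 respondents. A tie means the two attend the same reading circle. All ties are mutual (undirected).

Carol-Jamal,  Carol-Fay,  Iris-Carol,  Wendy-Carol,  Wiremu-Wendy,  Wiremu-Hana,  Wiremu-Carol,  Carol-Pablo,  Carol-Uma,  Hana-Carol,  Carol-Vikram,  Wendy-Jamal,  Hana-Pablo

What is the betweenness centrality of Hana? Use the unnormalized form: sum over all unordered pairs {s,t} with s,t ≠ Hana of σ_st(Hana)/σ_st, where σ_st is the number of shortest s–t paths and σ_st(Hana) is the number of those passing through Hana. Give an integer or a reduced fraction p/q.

1/2

Pairs whose geodesics pass through Hana — Wiremu–Pablo: 1/2.
All other pairs contribute 0.
Summing the contributions gives betweenness(Hana) = 1/2.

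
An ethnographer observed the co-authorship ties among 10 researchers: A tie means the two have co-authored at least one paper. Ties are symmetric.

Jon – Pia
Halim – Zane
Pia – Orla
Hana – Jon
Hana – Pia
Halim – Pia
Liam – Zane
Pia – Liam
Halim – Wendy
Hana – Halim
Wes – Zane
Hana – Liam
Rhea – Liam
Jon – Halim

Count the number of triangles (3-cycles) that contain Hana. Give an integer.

4

Hana's neighbors: Halim, Jon, Liam, and Pia.
Neighbor pairs that are themselves tied: Hana–Halim–Jon; Hana–Halim–Pia; Hana–Jon–Pia; Hana–Liam–Pia. Each forms one triangle with Hana, for 4 in total.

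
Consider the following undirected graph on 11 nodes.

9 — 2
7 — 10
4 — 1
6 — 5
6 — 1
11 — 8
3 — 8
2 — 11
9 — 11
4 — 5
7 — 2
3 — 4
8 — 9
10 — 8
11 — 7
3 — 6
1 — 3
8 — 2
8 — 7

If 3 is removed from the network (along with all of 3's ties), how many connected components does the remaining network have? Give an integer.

Without 3, the remaining ties split the others into: {1, 4, 5, 6}; {2, 7, 8, 9, 10, 11}.
That's 2 separate components.

2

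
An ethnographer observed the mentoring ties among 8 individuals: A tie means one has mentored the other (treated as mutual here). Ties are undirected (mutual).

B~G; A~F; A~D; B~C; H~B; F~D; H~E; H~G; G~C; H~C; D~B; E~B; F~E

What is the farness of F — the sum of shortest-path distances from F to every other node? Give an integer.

13

Distances from F: A:1, B:2, C:3, D:1, E:1, G:3, H:2.
Sum = 1 + 2 + 3 + 1 + 1 + 3 + 2 = 13.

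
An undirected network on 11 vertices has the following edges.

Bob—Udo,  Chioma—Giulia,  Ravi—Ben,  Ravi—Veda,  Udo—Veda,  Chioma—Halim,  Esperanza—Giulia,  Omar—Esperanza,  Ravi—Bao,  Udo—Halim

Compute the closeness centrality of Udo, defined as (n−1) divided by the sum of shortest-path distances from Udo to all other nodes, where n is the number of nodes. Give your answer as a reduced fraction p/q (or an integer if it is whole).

2/5

Distances from Udo: Bao:3, Ben:3, Bob:1, Chioma:2, Esperanza:4, Giulia:3, Halim:1, Omar:5, Ravi:2, Veda:1. Sum = 25.
n = 11, so closeness = 10/25 = 2/5.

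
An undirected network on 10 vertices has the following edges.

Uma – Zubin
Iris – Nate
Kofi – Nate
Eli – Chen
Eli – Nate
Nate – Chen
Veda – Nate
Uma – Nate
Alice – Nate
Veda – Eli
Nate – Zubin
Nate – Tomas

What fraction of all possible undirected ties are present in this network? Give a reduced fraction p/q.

There are 12 edges and 10 nodes, so the maximum possible is C(10,2) = 45.
Density = 12/45 = 4/15.

4/15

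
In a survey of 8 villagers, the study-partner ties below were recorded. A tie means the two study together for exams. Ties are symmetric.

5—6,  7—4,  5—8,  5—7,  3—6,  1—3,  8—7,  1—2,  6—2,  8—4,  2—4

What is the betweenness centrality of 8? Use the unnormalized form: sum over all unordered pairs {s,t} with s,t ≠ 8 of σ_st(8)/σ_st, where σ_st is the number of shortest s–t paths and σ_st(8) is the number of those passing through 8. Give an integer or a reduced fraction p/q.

1/2

Pairs whose geodesics pass through 8 — 5–4: 1/2.
All other pairs contribute 0.
Summing the contributions gives betweenness(8) = 1/2.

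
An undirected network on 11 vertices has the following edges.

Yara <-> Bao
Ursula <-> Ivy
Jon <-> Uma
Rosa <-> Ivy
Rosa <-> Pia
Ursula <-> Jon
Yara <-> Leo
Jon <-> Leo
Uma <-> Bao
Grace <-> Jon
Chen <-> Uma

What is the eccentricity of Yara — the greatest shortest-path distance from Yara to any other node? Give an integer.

Distances from Yara: Bao:1, Chen:3, Grace:3, Ivy:4, Jon:2, Leo:1, Pia:6, Rosa:5, Uma:2, Ursula:3.
The largest is 6 (to Pia), so the eccentricity of Yara is 6.

6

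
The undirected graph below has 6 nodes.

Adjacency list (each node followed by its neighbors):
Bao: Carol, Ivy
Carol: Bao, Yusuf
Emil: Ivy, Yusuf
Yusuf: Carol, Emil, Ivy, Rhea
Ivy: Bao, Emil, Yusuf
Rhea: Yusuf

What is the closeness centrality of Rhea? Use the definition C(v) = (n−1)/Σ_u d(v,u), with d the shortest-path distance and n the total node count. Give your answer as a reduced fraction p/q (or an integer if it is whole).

1/2

Distances from Rhea: Bao:3, Carol:2, Emil:2, Ivy:2, Yusuf:1. Sum = 10.
n = 6, so closeness = 5/10 = 1/2.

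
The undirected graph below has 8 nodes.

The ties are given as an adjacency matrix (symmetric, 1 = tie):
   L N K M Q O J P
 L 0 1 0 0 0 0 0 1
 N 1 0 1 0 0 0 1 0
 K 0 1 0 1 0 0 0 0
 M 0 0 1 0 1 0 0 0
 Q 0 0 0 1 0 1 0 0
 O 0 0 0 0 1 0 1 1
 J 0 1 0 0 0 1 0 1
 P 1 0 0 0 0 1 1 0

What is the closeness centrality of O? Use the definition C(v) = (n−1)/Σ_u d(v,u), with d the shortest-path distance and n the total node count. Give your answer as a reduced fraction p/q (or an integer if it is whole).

7/12

Distances from O: J:1, K:3, L:2, M:2, N:2, P:1, Q:1. Sum = 12.
n = 8, so closeness = 7/12.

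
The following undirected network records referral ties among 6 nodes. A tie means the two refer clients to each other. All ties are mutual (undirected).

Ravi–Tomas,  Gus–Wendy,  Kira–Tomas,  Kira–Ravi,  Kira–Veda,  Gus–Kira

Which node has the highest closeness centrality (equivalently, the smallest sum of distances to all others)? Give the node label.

Farness (sum of distances to all others) for each node — Gus:8, Kira:6, Ravi:9, Tomas:9, Veda:10, Wendy:12.
The smallest farness is 6, for Kira, so Kira has the highest closeness.

Kira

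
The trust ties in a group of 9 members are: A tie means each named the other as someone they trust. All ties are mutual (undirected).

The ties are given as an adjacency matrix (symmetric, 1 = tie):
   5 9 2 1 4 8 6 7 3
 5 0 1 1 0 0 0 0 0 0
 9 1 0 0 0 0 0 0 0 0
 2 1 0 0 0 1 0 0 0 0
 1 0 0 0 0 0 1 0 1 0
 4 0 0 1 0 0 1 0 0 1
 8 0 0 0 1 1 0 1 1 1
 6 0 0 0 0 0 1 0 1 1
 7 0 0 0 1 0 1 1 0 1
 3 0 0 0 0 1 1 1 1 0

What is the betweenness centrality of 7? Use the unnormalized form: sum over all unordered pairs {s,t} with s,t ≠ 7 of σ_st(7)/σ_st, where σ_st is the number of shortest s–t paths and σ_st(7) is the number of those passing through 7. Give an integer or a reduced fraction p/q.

1

Pairs whose geodesics pass through 7 — 1–6: 1/2; 1–3: 1/2.
All other pairs contribute 0.
Summing the contributions gives betweenness(7) = 1.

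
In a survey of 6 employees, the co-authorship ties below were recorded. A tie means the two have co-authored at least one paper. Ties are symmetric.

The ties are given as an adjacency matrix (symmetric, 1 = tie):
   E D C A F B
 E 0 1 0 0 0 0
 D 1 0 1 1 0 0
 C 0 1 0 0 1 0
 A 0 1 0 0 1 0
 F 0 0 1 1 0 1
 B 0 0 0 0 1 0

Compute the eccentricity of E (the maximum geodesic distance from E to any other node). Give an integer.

4

Distances from E: A:2, B:4, C:2, D:1, F:3.
The largest is 4 (to B), so the eccentricity of E is 4.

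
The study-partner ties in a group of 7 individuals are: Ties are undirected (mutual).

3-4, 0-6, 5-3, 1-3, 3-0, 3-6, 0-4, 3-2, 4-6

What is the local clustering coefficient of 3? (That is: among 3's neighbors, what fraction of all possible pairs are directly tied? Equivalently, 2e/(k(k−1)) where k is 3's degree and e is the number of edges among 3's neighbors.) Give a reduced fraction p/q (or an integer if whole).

1/5

3's neighbors: 0, 1, 2, 4, 5, and 6 (k = 6).
Possible neighbor pairs: C(6,2) = 15. Edges among them: 0–4, 0–6, 4–6 → e = 3.
Clustering(3) = 3/15 = 1/5.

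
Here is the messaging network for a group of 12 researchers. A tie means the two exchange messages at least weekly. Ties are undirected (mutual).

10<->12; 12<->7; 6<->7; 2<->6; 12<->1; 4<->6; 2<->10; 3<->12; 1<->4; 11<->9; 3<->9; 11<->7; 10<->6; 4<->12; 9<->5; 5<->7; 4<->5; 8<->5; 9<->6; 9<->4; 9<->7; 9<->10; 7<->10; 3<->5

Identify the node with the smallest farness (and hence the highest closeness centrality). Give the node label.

Farness (sum of distances to all others) for each node — 1:23, 2:26, 3:20, 4:17, 5:18, 6:18, 7:16, 8:28, 9:15, 10:18, 11:23, 12:18.
The smallest farness is 15, for 9, so 9 has the highest closeness.

9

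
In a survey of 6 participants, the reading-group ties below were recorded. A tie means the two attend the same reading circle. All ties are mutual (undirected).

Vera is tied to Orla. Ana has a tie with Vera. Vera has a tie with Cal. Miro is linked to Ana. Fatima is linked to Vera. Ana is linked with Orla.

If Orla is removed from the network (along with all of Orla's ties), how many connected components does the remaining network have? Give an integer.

1

Orla's neighbors (Ana and Vera) remain reachable from one another through other ties, so the rest of the network stays in one piece.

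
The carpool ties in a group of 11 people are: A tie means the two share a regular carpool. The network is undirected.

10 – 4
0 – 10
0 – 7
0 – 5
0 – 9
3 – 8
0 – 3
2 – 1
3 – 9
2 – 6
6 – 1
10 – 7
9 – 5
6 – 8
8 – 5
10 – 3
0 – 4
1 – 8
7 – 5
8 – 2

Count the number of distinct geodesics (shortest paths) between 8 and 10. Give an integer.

1

The shortest distance is 2, and the only length-2 path is 8–3–10. So there is exactly 1 shortest path.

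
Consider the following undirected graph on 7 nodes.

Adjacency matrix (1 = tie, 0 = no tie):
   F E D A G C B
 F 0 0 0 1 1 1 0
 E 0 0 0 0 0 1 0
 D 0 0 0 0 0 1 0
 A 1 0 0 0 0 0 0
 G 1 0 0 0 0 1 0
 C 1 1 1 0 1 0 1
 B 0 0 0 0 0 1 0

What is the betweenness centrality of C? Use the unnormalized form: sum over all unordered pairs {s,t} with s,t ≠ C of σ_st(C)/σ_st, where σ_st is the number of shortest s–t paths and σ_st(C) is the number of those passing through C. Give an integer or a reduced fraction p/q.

12

Pairs whose geodesics pass through C — F–E: 1; F–D: 1; F–B: 1; E–D: 1; E–A: 1; E–G: 1; E–B: 1; D–A: 1; D–G: 1; D–B: 1; A–B: 1; G–B: 1.
All other pairs contribute 0.
Summing the contributions gives betweenness(C) = 12.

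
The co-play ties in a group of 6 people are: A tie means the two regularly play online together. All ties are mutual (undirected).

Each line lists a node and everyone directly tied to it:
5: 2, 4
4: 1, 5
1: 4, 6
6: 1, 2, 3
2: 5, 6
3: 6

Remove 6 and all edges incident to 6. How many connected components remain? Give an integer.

Without 6, the remaining ties split the others into: {1, 2, 4, 5}; {3}.
That's 2 separate components.

2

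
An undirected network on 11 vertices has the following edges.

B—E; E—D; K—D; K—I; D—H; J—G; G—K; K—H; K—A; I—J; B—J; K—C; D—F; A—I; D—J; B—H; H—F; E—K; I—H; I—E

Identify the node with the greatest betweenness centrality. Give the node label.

Unnormalized betweenness of each node: A:0, B:11/12, C:0, D:67/12, E:139/60, F:0, G:2/3, H:379/60, I:271/60, J:69/20, K:517/30.
K has the largest value, 517/30, making it the main broker — the node through which the most shortest paths run.

K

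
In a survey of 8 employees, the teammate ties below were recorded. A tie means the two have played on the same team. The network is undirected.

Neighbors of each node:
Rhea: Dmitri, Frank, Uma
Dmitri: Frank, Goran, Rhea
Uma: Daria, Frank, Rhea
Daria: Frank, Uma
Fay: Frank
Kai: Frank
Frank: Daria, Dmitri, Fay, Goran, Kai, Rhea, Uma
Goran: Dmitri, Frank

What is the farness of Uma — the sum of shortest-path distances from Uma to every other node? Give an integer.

Distances from Uma: Daria:1, Dmitri:2, Fay:2, Frank:1, Goran:2, Kai:2, Rhea:1.
Sum = 1 + 2 + 2 + 1 + 2 + 2 + 1 = 11.

11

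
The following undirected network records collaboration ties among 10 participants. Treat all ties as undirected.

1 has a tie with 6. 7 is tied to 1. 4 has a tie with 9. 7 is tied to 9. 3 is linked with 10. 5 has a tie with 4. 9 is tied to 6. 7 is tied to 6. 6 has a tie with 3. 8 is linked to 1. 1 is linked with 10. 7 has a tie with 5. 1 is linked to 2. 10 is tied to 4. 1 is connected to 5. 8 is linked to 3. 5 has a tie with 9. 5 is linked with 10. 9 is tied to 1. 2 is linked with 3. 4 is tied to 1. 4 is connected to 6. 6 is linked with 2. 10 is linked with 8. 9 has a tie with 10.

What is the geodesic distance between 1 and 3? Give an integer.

2

One shortest route is 1 – 10 – 3, which uses 2 edges, and 1 and 3 are not directly tied, so nothing shorter exists. So d(1,3) = 2.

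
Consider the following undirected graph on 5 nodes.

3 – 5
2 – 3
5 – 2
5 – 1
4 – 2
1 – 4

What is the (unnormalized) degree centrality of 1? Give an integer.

1 is directly tied to 4 and 5. That is 2 neighbors, so the degree of 1 is 2.

2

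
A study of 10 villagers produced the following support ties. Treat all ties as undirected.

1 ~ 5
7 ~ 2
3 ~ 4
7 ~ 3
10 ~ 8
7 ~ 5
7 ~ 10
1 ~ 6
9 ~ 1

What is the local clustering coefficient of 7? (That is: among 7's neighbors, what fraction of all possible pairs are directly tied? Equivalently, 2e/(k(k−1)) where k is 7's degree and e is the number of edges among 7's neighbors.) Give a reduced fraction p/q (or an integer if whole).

7's neighbors: 2, 3, 5, and 10 (k = 4).
Possible neighbor pairs: C(4,2) = 6. Edges among them: none → e = 0.
Clustering(7) = 0/6 = 0.

0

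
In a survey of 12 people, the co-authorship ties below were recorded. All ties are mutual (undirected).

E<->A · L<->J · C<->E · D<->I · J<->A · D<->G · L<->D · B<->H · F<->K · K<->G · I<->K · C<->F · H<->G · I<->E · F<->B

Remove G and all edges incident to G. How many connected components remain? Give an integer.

G's neighbors (D, H, and K) remain reachable from one another through other ties, so the rest of the network stays in one piece.

1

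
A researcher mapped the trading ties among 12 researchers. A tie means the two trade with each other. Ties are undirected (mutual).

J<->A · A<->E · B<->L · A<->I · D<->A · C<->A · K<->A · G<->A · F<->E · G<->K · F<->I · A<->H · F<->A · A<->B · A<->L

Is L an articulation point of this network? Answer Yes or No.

No

Even without L, every remaining node can still reach every other (the residual graph is connected), so L is not a cut vertex.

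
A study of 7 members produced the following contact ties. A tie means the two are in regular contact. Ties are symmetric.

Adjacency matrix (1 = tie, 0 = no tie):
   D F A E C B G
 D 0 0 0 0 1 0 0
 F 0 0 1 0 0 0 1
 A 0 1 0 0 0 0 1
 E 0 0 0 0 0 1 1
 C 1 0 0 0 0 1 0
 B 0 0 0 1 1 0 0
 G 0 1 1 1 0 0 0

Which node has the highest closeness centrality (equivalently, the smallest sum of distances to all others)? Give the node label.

Farness (sum of distances to all others) for each node — A:16, B:12, C:15, D:20, E:11, F:16, G:12.
The smallest farness is 11, for E, so E has the highest closeness.

E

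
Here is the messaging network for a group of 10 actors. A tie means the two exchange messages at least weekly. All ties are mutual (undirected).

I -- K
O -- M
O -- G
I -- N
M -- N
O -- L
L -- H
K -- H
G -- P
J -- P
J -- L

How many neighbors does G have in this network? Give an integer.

2

G is directly tied to O and P. That is 2 neighbors, so the degree of G is 2.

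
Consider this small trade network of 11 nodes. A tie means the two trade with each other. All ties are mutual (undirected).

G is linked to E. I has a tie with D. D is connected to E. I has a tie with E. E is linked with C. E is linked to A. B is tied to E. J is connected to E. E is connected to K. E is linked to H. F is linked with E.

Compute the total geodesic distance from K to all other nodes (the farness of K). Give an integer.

19

Distances from K: A:2, B:2, C:2, D:2, E:1, F:2, G:2, H:2, I:2, J:2.
Sum = 2 + 2 + 2 + 2 + 1 + 2 + 2 + 2 + 2 + 2 = 19.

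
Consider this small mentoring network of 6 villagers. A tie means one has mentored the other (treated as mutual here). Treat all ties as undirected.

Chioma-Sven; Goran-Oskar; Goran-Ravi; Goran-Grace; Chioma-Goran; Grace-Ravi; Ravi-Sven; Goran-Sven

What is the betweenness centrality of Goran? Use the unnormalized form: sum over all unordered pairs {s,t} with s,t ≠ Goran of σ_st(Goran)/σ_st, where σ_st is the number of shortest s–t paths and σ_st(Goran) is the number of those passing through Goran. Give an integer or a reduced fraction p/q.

6

Pairs whose geodesics pass through Goran — Ravi–Chioma: 1/2; Ravi–Oskar: 1; Grace–Chioma: 1; Grace–Oskar: 1; Grace–Sven: 1/2; Chioma–Oskar: 1; Oskar–Sven: 1.
All other pairs contribute 0.
Summing the contributions gives betweenness(Goran) = 6.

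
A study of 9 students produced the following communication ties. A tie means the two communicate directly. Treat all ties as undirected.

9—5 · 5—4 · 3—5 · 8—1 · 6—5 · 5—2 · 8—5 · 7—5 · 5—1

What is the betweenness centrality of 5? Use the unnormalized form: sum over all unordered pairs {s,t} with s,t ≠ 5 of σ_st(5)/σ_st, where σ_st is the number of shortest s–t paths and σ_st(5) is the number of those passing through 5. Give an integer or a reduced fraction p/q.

27

Pairs whose geodesics pass through 5 — 3–2: 1; 3–1: 1; 3–7: 1; 3–6: 1; 3–8: 1; 3–9: 1; 3–4: 1; 2–1: 1; 2–7: 1; 2–6: 1; 2–8: 1; 2–9: 1; 2–4: 1; 1–7: 1 … (+13 more pairs).
All other pairs contribute 0.
Summing the contributions gives betweenness(5) = 27.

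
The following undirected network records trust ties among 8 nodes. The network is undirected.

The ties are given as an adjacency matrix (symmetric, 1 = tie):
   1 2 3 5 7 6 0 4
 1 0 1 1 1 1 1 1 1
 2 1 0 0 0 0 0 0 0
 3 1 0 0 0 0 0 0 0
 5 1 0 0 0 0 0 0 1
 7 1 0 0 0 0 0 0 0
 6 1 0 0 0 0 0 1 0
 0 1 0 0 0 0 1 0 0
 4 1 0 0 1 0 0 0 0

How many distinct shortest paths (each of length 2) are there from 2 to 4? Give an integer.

1

The shortest distance is 2, and the only length-2 path is 2–1–4. So there is exactly 1 shortest path.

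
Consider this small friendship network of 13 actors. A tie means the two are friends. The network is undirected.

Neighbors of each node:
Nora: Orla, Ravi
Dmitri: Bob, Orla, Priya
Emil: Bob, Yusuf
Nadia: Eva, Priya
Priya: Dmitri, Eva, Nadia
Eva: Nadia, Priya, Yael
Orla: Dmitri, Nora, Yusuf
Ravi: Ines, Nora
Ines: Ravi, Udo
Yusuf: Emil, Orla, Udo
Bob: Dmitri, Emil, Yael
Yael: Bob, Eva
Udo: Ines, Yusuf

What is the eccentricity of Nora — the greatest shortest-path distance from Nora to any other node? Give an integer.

Distances from Nora: Bob:3, Dmitri:2, Emil:3, Eva:4, Ines:2, Nadia:4, Orla:1, Priya:3, Ravi:1, Udo:3, Yael:4, Yusuf:2.
The largest is 4 (to Eva, Nadia, and Yael), so the eccentricity of Nora is 4.

4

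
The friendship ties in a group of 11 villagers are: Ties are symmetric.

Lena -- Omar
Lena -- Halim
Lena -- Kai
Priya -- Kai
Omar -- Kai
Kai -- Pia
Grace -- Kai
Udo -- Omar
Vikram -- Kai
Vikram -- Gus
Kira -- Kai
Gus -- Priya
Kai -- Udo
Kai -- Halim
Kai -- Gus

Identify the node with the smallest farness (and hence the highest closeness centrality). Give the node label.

Kai

Farness (sum of distances to all others) for each node — Grace:19, Gus:17, Halim:18, Kai:10, Kira:19, Lena:17, Omar:17, Pia:19, Priya:18, Udo:18, Vikram:18.
The smallest farness is 10, for Kai, so Kai has the highest closeness.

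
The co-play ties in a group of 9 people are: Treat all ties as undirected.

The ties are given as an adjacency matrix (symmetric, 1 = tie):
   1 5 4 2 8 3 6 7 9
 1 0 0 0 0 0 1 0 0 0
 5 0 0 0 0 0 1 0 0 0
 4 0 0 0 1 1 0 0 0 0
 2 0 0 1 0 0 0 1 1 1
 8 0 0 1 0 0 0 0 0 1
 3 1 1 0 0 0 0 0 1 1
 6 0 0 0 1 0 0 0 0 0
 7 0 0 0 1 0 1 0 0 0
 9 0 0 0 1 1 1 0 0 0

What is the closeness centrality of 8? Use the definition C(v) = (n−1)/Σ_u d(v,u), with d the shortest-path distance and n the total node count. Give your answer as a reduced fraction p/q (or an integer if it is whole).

Distances from 8: 1:3, 2:2, 3:2, 4:1, 5:3, 6:3, 7:3, 9:1. Sum = 18.
n = 9, so closeness = 8/18 = 4/9.

4/9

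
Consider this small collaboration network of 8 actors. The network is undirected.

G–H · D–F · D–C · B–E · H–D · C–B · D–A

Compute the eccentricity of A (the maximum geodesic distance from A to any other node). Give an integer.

4

Distances from A: B:3, C:2, D:1, E:4, F:2, G:3, H:2.
The largest is 4 (to E), so the eccentricity of A is 4.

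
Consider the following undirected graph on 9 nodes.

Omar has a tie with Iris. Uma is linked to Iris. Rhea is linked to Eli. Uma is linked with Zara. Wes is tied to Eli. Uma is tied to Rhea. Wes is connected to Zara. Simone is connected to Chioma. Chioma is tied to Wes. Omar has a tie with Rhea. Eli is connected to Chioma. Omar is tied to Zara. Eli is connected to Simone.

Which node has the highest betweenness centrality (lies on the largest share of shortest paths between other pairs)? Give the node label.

Eli

Unnormalized betweenness of each node: Chioma:1, Eli:17/2, Iris:1/3, Omar:7/2, Rhea:47/6, Simone:0, Uma:7/2, Wes:9/2, Zara:29/6.
Eli has the largest value, 17/2, making it the main broker — the node through which the most shortest paths run.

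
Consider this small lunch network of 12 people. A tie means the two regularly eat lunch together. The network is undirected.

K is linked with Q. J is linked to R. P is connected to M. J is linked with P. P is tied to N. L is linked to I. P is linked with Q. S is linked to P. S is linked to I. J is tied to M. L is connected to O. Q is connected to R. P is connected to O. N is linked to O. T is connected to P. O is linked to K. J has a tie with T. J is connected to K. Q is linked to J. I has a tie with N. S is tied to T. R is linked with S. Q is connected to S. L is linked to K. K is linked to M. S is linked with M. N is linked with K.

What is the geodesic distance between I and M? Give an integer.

2

One shortest route is I – S – M, which uses 2 edges, and I and M are not directly tied, so nothing shorter exists. So d(I,M) = 2.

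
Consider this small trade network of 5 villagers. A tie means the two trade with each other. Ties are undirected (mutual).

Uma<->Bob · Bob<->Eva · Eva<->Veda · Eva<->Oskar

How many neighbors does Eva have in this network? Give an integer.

Eva is directly tied to Bob, Oskar, and Veda. That is 3 neighbors, so the degree of Eva is 3.

3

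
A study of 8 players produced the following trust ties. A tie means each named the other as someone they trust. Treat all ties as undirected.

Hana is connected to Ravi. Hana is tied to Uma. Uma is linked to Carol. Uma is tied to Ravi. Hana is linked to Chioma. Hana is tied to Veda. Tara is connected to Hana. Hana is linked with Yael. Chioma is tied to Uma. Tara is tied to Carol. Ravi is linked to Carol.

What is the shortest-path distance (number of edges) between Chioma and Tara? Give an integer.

2

One shortest route is Chioma – Hana – Tara, which uses 2 edges, and Chioma and Tara are not directly tied, so nothing shorter exists. So d(Chioma,Tara) = 2.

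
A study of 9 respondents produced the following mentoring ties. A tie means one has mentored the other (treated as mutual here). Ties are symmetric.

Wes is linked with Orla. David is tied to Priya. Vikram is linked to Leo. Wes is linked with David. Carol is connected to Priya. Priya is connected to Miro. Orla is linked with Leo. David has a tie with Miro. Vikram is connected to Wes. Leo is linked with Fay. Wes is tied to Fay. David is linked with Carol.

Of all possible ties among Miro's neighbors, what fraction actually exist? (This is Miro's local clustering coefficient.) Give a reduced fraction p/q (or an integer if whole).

1

Miro's neighbors: David and Priya (k = 2).
Possible neighbor pairs: C(2,2) = 1. Edges among them: David–Priya → e = 1.
Clustering(Miro) = 1/1.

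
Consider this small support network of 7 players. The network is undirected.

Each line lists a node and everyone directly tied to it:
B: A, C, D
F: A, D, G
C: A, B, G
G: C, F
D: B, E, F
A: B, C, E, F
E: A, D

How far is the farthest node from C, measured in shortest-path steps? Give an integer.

Distances from C: A:1, B:1, D:2, E:2, F:2, G:1.
The largest is 2 (to F, D, and E), so the eccentricity of C is 2.

2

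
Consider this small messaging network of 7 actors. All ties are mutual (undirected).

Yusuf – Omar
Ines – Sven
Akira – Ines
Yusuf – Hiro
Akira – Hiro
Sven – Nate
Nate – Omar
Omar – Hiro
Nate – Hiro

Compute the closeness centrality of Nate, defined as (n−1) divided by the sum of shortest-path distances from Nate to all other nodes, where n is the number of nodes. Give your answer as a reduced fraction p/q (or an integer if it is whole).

Distances from Nate: Akira:2, Hiro:1, Ines:2, Omar:1, Sven:1, Yusuf:2. Sum = 9.
n = 7, so closeness = 6/9 = 2/3.

2/3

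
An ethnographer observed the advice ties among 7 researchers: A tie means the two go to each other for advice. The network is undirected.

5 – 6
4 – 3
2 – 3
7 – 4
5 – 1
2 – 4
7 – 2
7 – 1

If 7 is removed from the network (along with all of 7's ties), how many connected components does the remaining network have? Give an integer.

2

Without 7, the remaining ties split the others into: {1, 5, 6}; {2, 3, 4}.
That's 2 separate components.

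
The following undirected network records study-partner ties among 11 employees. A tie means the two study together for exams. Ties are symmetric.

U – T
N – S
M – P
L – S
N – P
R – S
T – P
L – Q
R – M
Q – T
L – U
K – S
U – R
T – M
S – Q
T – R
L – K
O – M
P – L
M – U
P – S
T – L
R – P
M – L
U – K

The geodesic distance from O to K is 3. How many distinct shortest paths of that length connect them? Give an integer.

2

The shortest distance is 3. The length-3 paths are: O–M–U–K; O–M–L–K.
That gives 2 distinct shortest paths.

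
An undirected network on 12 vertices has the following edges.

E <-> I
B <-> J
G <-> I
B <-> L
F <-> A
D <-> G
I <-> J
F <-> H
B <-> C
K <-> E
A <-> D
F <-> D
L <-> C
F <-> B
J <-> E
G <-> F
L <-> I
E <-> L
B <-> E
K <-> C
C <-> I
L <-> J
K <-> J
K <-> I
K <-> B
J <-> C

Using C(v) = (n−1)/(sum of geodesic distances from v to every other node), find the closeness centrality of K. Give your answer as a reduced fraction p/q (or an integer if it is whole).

11/20

Distances from K: A:3, B:1, C:1, D:3, E:1, F:2, G:2, H:3, I:1, J:1, L:2. Sum = 20.
n = 12, so closeness = 11/20.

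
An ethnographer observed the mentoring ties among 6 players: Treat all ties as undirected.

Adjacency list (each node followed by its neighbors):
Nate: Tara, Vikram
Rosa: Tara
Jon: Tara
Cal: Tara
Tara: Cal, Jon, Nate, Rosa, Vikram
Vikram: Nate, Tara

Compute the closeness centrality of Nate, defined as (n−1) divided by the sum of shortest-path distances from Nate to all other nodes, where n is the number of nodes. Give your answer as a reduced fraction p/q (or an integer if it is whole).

5/8

Distances from Nate: Cal:2, Jon:2, Rosa:2, Tara:1, Vikram:1. Sum = 8.
n = 6, so closeness = 5/8.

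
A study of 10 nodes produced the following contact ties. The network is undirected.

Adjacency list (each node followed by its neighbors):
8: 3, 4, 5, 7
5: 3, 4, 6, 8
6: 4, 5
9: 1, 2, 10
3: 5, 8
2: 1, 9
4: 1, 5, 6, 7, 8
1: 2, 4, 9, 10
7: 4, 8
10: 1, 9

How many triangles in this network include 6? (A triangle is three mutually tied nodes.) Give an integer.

6's neighbors: 4 and 5.
Neighbor pairs that are themselves tied: 6–4–5. Each forms one triangle with 6, for 1 in total.

1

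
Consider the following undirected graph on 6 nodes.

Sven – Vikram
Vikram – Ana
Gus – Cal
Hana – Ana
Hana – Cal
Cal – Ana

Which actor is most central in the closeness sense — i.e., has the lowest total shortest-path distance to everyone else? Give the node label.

Ana

Farness (sum of distances to all others) for each node — Ana:7, Cal:8, Gus:12, Hana:9, Sven:13, Vikram:9.
The smallest farness is 7, for Ana, so Ana has the highest closeness.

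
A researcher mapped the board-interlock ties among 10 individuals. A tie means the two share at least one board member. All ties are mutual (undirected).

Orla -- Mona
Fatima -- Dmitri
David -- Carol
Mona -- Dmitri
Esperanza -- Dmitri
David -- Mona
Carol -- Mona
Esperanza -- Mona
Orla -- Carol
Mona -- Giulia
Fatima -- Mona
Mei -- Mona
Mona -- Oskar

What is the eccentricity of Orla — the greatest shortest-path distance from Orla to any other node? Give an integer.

2

Distances from Orla: Carol:1, David:2, Dmitri:2, Esperanza:2, Fatima:2, Giulia:2, Mei:2, Mona:1, Oskar:2.
The largest is 2 (to Esperanza, David, Fatima, Giulia, Dmitri, Oskar, and Mei), so the eccentricity of Orla is 2.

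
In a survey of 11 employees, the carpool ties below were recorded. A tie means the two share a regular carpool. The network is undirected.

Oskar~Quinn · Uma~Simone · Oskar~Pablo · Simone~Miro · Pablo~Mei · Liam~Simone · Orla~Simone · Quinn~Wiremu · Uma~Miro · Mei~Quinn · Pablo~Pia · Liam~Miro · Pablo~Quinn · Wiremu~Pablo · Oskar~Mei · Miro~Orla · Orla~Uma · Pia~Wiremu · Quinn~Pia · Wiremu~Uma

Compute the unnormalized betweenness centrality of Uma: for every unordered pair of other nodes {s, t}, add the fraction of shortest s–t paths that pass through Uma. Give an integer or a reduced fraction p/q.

24

Pairs whose geodesics pass through Uma — Liam–Quinn: 2/2; Liam–Wiremu: 2/2; Liam–Mei: 4/4; Liam–Pablo: 2/2; Liam–Pia: 2/2; Liam–Oskar: 4/4; Orla–Quinn: 1; Orla–Wiremu: 1; Orla–Mei: 2/2; Orla–Pablo: 1; Orla–Pia: 1; Orla–Oskar: 2/2; Simone–Quinn: 1; Simone–Wiremu: 1 … (+10 more pairs).
All other pairs contribute 0.
Summing the contributions gives betweenness(Uma) = 24.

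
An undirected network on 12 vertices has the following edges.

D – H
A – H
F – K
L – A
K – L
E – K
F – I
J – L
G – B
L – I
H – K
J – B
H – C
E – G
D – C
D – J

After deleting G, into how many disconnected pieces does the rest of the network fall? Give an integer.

1

G's neighbors (B and E) remain reachable from one another through other ties, so the rest of the network stays in one piece.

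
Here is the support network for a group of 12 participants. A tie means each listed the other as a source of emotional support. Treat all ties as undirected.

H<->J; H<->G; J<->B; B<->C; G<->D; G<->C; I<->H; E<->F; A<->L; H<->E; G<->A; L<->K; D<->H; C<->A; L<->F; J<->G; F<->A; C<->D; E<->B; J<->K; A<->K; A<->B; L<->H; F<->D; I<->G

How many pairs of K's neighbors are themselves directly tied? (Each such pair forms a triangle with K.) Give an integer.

K's neighbors: A, J, and L.
Neighbor pairs that are themselves tied: K–A–L. Each forms one triangle with K, for 1 in total.

1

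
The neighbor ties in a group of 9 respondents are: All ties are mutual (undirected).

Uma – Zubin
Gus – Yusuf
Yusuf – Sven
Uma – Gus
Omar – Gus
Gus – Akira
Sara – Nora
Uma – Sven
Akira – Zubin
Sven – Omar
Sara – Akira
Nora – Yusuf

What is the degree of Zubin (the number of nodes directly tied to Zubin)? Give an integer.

Zubin is directly tied to Akira and Uma. That is 2 neighbors, so the degree of Zubin is 2.

2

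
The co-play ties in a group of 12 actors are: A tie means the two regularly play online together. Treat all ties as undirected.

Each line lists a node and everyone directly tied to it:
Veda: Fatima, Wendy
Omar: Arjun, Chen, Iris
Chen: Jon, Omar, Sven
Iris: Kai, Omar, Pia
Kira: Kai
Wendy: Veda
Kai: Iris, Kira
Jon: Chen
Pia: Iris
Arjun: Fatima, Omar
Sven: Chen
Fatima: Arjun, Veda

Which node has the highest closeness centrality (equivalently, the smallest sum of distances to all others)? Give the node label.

Omar

Farness (sum of distances to all others) for each node — Arjun:27, Chen:29, Fatima:33, Iris:27, Jon:39, Kai:35, Kira:45, Omar:23, Pia:37, Sven:39, Veda:41, Wendy:51.
The smallest farness is 23, for Omar, so Omar has the highest closeness.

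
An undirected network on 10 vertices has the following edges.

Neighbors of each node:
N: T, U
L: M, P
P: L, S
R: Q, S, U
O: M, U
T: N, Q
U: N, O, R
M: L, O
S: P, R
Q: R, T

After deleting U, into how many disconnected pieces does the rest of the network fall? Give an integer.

U's neighbors (N, O, and R) remain reachable from one another through other ties, so the rest of the network stays in one piece.

1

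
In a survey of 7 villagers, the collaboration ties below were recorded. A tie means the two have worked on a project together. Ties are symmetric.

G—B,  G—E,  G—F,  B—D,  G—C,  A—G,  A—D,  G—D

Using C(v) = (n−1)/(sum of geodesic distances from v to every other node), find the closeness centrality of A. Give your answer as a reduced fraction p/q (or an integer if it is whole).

Distances from A: B:2, C:2, D:1, E:2, F:2, G:1. Sum = 10.
n = 7, so closeness = 6/10 = 3/5.

3/5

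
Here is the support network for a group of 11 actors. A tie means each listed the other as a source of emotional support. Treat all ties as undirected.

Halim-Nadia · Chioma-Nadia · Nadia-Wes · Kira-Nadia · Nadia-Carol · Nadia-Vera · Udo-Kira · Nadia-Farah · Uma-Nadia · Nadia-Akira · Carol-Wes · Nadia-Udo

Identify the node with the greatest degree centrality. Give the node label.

Nadia

Degrees — Akira:1, Carol:2, Chioma:1, Farah:1, Halim:1, Kira:2, Nadia:10, Udo:2, Uma:1, Vera:1, Wes:2.
The maximum is 10, attained only by Nadia.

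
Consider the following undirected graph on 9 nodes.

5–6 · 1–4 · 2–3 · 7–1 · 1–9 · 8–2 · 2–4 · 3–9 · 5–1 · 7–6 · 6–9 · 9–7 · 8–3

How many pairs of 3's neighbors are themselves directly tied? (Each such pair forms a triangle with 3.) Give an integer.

3's neighbors: 2, 8, and 9.
Neighbor pairs that are themselves tied: 3–2–8. Each forms one triangle with 3, for 1 in total.

1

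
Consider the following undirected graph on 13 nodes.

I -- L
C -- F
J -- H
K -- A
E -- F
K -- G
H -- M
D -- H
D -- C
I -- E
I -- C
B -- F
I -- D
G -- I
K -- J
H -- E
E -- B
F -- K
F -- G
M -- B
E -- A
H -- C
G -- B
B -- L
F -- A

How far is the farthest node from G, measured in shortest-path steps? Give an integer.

3

Distances from G: A:2, B:1, C:2, D:2, E:2, F:1, H:3, I:1, J:2, K:1, L:2, M:2.
The largest is 3 (to H), so the eccentricity of G is 3.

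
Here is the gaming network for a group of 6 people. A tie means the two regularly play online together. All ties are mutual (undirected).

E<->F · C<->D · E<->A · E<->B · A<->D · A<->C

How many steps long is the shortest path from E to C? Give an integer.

2

One shortest route is E – A – C, which uses 2 edges, and E and C are not directly tied, so nothing shorter exists. So d(E,C) = 2.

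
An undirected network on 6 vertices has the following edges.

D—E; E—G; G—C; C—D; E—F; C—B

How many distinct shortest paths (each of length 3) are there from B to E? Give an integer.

The shortest distance is 3. The length-3 paths are: B–C–G–E; B–C–D–E.
That gives 2 distinct shortest paths.

2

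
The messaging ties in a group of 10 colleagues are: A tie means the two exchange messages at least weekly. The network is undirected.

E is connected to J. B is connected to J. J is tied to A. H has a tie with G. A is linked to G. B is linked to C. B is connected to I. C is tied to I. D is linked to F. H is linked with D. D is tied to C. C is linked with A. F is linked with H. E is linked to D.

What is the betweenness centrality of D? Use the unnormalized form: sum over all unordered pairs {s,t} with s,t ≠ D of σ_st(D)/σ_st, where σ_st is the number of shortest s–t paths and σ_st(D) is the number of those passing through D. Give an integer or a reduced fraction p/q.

Pairs whose geodesics pass through D — I–E: 1/2; I–F: 1; I–H: 1; B–F: 1; B–H: 1; J–F: 1; J–H: 1/2; E–F: 1; E–H: 1; E–G: 1/2; E–C: 1; F–A: 1/2; F–C: 1; H–C: 1.
All other pairs contribute 0.
Summing the contributions gives betweenness(D) = 12.

12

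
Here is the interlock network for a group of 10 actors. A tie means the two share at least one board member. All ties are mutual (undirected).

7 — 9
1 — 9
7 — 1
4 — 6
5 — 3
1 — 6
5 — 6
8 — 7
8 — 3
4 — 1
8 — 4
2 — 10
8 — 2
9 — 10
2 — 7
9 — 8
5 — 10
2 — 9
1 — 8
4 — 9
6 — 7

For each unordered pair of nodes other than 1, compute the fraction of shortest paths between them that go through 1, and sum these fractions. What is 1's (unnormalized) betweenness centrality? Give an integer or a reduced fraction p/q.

11/12

Pairs whose geodesics pass through 1 — 6–8: 1/3; 6–9: 1/3; 7–4: 1/4.
All other pairs contribute 0.
Summing the contributions gives betweenness(1) = 11/12.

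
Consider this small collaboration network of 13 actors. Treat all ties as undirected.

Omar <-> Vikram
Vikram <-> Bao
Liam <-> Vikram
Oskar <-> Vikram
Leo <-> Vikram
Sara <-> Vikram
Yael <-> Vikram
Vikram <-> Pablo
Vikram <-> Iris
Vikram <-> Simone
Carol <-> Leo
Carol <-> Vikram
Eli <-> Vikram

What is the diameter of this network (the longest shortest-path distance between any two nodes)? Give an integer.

Eccentricity of each node (its greatest distance to any other): Bao:2, Carol:2, Eli:2, Iris:2, Leo:2, Liam:2, Omar:2, Oskar:2, Pablo:2, Sara:2, Simone:2, Vikram:1, Yael:2.
The maximum eccentricity is 2, realized for instance by the pair Simone–Omar via Simone – Vikram – Omar. So the diameter is 2.

2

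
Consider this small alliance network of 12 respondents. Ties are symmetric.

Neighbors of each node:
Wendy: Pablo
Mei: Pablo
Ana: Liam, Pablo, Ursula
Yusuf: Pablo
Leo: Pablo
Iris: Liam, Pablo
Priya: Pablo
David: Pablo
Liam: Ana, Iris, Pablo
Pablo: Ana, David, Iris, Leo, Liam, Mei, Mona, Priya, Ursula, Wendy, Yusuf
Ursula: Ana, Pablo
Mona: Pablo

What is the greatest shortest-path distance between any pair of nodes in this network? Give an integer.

2

Eccentricity of each node (its greatest distance to any other): Ana:2, David:2, Iris:2, Leo:2, Liam:2, Mei:2, Mona:2, Pablo:1, Priya:2, Ursula:2, Wendy:2, Yusuf:2.
The maximum eccentricity is 2, realized for instance by the pair Ana–Iris via Ana – Pablo – Iris. So the diameter is 2.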